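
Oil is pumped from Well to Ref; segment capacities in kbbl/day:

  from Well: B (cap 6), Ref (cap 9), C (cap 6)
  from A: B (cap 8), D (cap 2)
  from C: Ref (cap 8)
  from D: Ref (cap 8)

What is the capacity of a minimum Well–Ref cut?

15

Augment Well→Ref: bottleneck 9, flow now 9.
Augment Well→C→Ref: bottleneck 6, flow now 15.
No augmenting path remains; maximum flow = 15.
By max-flow min-cut, the minimum cut capacity equals the max flow.
In the residual graph, reachable from Well: {Well, B}.
Min-cut edges: Well→C (6), Well→Ref (9); capacity 6 + 9 = 15.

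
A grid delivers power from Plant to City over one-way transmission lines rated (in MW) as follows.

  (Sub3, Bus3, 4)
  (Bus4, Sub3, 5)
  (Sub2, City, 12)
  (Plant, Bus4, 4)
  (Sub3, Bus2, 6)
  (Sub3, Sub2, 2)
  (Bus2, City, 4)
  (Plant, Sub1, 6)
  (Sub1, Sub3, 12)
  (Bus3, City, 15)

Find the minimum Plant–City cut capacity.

Augment Plant→Sub1→Sub3→Bus2→City: bottleneck 4, flow now 4.
Augment Plant→Sub1→Sub3→Bus3→City: bottleneck 2, flow now 6.
Augment Plant→Bus4→Sub3→Bus3→City: bottleneck 2, flow now 8.
Augment Plant→Bus4→Sub3→Sub2→City: bottleneck 2, flow now 10.
No augmenting path remains; maximum flow = 10.
By max-flow min-cut, the minimum cut capacity equals the max flow.
In the residual graph, reachable from Plant: {Plant}.
Min-cut edges: Plant→Sub1 (6), Plant→Bus4 (4); capacity 6 + 4 = 10.

10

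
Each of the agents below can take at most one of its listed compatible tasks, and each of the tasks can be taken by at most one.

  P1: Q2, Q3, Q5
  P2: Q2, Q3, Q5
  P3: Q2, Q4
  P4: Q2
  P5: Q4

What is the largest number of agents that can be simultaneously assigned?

Unit-capacity flow: source→left, listed edges, right→sink; max matching = max flow.
Augmenting path P1→Q2 (+1); matched 1.
Augmenting path P2→Q3 (+1); matched 2.
Augmenting path P3→Q4 (+1); matched 3.
Augmenting path P4→Q2→P1→Q5 (+1); matched 4.
No augmenting path remains; maximum matching = 4.
König certificate: {P1, P2, Q2, Q4} is a vertex cover of size 4 (every listed pair touches it), so no matching can be larger.

4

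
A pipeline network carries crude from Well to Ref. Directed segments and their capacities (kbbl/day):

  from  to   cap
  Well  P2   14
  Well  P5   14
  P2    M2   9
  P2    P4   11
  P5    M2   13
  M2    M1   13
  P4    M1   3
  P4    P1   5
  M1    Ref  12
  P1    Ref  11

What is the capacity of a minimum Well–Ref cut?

Augment Well→P2→M2→M1→Ref: bottleneck 9, flow now 9.
Augment Well→P2→P4→M1→Ref: bottleneck 3, flow now 12.
Augment Well→P2→P4→P1→Ref: bottleneck 2, flow now 14.
Augment Well→P5→M2→P2→P4→P1→Ref: bottleneck 3, flow now 17. (uses reverse residual edge)
No augmenting path remains; maximum flow = 17.
By max-flow min-cut, the minimum cut capacity equals the max flow.
In the residual graph, reachable from Well: {Well, P2, P5, M2, P4, M1}.
Min-cut edges: P4→P1 (5), M1→Ref (12); capacity 5 + 12 = 17.

17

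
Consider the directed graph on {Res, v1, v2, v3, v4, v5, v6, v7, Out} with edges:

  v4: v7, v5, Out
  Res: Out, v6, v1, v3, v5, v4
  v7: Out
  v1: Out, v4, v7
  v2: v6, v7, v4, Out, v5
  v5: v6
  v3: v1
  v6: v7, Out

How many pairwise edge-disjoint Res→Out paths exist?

Assign every edge capacity 1; by Menger, the answer equals the max flow.
Path Res→Out (+1); total 1.
Path Res→v1→Out (+1); total 2.
Path Res→v4→Out (+1); total 3.
Path Res→v6→Out (+1); total 4.
Path Res→v3→v1→v7→Out (+1); total 5.
No residual Res→Out path; max flow = 5.
Certifying cut of size 5: {Res→Out, v1→Out, v4→Out, v6→Out, v7→Out}.

5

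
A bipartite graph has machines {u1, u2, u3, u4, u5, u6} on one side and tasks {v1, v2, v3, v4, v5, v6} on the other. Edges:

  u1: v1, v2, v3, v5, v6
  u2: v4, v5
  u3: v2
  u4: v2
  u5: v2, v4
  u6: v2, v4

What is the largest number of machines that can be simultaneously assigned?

4

Unit-capacity flow: source→left, listed edges, right→sink; max matching = max flow.
Augmenting path u1→v1 (+1); matched 1.
Augmenting path u2→v4 (+1); matched 2.
Augmenting path u3→v2 (+1); matched 3.
Augmenting path u5→v4→u2→v5 (+1); matched 4.
No augmenting path remains; maximum matching = 4.
König certificate: {u1, u2, v2, v4} is a vertex cover of size 4 (every listed pair touches it), so no matching can be larger.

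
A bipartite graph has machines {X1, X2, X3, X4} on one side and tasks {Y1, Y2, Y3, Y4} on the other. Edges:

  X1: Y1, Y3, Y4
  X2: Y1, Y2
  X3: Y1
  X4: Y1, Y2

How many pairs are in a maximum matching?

3

Unit-capacity flow: source→left, listed edges, right→sink; max matching = max flow.
Augmenting path X1→Y1 (+1); matched 1.
Augmenting path X2→Y2 (+1); matched 2.
Augmenting path X3→Y1→X1→Y3 (+1); matched 3.
No augmenting path remains; maximum matching = 3.
König certificate: {X1, Y1, Y2} is a vertex cover of size 3 (every listed pair touches it), so no matching can be larger.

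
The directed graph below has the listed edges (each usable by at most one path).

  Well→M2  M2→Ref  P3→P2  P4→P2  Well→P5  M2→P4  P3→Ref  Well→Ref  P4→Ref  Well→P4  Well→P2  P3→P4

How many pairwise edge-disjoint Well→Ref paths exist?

3

Assign every edge capacity 1; by Menger, the answer equals the max flow.
Path Well→Ref (+1); total 1.
Path Well→P4→Ref (+1); total 2.
Path Well→M2→Ref (+1); total 3.
No residual Well→Ref path; max flow = 3.
Certifying cut of size 3: {Well→M2, Well→P4, Well→Ref}.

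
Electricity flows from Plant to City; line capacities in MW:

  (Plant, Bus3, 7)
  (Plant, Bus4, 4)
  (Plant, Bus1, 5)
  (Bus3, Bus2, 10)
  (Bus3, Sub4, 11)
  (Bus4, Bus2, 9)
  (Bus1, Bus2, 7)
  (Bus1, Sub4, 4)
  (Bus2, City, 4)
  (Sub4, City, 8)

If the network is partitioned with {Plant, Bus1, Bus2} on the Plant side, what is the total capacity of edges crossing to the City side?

19

Edges leaving {Plant, Bus1, Bus2}: Plant→Bus3 (7), Plant→Bus4 (4), Bus1→Sub4 (4), Bus2→City (4).
Cut capacity = 7 + 4 + 4 + 4 = 19.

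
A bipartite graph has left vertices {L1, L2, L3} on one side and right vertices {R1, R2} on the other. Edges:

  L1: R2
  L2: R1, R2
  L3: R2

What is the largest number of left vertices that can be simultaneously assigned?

2

Unit-capacity flow: source→left, listed edges, right→sink; max matching = max flow.
Augmenting path L1→R2 (+1); matched 1.
Augmenting path L2→R1 (+1); matched 2.
No augmenting path remains; maximum matching = 2.
König certificate: {L2, R2} is a vertex cover of size 2 (every listed pair touches it), so no matching can be larger.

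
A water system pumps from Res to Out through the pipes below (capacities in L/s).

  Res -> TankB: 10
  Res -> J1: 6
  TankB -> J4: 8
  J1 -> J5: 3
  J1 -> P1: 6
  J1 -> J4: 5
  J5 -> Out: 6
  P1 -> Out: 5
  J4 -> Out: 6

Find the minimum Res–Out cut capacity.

Augment Res→TankB→J4→Out: bottleneck 6, flow now 6.
Augment Res→J1→J5→Out: bottleneck 3, flow now 9.
Augment Res→J1→P1→Out: bottleneck 3, flow now 12.
No augmenting path remains; maximum flow = 12.
By max-flow min-cut, the minimum cut capacity equals the max flow.
In the residual graph, reachable from Res: {Res, TankB, J4}.
Min-cut edges: Res→J1 (6), J4→Out (6); capacity 6 + 6 = 12.

12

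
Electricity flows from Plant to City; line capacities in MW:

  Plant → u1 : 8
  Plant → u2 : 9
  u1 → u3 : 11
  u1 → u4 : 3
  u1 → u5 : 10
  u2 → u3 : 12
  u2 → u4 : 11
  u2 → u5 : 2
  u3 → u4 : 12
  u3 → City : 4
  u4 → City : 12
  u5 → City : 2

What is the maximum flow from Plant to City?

Augment Plant→u1→u3→City: bottleneck 4, flow now 4.
Augment Plant→u1→u4→City: bottleneck 3, flow now 7.
Augment Plant→u1→u5→City: bottleneck 1, flow now 8.
Augment Plant→u2→u4→City: bottleneck 9, flow now 17.
No augmenting path remains; maximum flow = 17.
In the residual graph, reachable from Plant: {Plant}.
Min-cut edges: Plant→u1 (8), Plant→u2 (9); capacity 8 + 9 = 17.
This cut is saturated, so no flow can exceed 17.

17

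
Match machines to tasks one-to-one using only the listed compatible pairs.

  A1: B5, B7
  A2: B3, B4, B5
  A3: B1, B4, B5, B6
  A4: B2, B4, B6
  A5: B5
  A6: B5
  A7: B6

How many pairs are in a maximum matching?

6

Unit-capacity flow: source→left, listed edges, right→sink; max matching = max flow.
Augmenting path A1→B5 (+1); matched 1.
Augmenting path A2→B3 (+1); matched 2.
Augmenting path A3→B1 (+1); matched 3.
Augmenting path A4→B2 (+1); matched 4.
Augmenting path A7→B6 (+1); matched 5.
Augmenting path A5→B5→A1→B7 (+1); matched 6.
No augmenting path remains; maximum matching = 6.
König certificate: {A1, A2, A3, A4, A7, B5} is a vertex cover of size 6 (every listed pair touches it), so no matching can be larger.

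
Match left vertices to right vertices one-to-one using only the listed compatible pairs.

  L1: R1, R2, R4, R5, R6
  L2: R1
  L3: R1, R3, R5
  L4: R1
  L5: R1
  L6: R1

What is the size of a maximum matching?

Unit-capacity flow: source→left, listed edges, right→sink; max matching = max flow.
Augmenting path L1→R1 (+1); matched 1.
Augmenting path L3→R3 (+1); matched 2.
Augmenting path L2→R1→L1→R2 (+1); matched 3.
No augmenting path remains; maximum matching = 3.
König certificate: {L1, L3, R1} is a vertex cover of size 3 (every listed pair touches it), so no matching can be larger.

3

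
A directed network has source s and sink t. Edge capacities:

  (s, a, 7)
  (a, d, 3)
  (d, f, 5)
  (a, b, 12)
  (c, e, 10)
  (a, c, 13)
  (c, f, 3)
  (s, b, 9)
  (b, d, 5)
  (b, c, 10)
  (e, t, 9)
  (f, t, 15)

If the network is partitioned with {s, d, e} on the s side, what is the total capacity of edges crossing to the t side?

30

Edges leaving {s, d, e}: s→a (7), s→b (9), d→f (5), e→t (9).
Cut capacity = 7 + 9 + 5 + 9 = 30.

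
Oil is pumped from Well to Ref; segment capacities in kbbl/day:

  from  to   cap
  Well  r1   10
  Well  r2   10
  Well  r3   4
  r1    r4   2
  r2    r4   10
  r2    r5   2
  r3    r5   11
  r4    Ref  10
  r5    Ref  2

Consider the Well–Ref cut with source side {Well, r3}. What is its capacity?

Edges leaving {Well, r3}: Well→r1 (10), Well→r2 (10), r3→r5 (11).
Cut capacity = 10 + 10 + 11 = 31.

31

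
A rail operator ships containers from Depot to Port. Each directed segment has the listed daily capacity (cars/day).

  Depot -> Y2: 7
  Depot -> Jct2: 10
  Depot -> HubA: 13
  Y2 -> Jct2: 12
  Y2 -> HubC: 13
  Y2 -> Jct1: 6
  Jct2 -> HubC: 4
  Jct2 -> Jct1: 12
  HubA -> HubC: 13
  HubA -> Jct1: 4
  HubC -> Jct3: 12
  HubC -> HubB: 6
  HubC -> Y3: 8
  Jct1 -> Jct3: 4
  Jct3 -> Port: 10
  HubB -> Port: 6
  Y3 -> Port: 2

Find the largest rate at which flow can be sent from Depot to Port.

Augment Depot→Y2→HubC→Jct3→Port: bottleneck 7, flow now 7.
Augment Depot→Jct2→HubC→Jct3→Port: bottleneck 3, flow now 10.
Augment Depot→Jct2→HubC→HubB→Port: bottleneck 1, flow now 11.
Augment Depot→HubA→HubC→HubB→Port: bottleneck 5, flow now 16.
Augment Depot→HubA→HubC→Y3→Port: bottleneck 2, flow now 18.
No augmenting path remains; maximum flow = 18.
In the residual graph, reachable from Depot: {Depot, Y2, Jct2, HubA, HubC, Jct1, Jct3, Y3}.
Min-cut edges: HubC→HubB (6), Jct3→Port (10), Y3→Port (2); capacity 6 + 10 + 2 = 18.
This cut is saturated, so no flow can exceed 18.

18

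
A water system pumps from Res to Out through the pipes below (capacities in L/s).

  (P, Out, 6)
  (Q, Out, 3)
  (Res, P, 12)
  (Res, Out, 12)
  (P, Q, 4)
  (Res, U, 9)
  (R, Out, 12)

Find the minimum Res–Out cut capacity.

21

Augment Res→Out: bottleneck 12, flow now 12.
Augment Res→P→Out: bottleneck 6, flow now 18.
Augment Res→P→Q→Out: bottleneck 3, flow now 21.
No augmenting path remains; maximum flow = 21.
By max-flow min-cut, the minimum cut capacity equals the max flow.
In the residual graph, reachable from Res: {Res, P, Q, U}.
Min-cut edges: Res→Out (12), P→Out (6), Q→Out (3); capacity 12 + 6 + 3 = 21.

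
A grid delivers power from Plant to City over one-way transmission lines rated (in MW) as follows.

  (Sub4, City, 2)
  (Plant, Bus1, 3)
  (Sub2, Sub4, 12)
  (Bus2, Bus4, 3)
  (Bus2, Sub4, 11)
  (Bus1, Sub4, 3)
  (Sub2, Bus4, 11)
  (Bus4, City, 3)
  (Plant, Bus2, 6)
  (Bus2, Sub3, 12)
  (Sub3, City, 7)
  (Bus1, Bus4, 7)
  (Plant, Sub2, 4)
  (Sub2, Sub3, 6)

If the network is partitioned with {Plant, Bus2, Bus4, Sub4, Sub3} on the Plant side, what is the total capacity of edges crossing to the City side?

Edges leaving {Plant, Bus2, Bus4, Sub4, Sub3}: Plant→Sub2 (4), Plant→Bus1 (3), Bus4→City (3), Sub4→City (2), Sub3→City (7).
Cut capacity = 4 + 3 + 3 + 2 + 7 = 19.

19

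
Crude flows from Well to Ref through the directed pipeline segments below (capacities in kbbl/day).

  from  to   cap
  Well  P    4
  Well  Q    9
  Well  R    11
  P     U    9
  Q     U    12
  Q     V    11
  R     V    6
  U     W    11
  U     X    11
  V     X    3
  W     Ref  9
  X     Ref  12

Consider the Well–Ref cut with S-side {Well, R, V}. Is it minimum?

Given cut capacity: 4 + 9 + 3 = 16.
Augment Well→P→U→W→Ref: bottleneck 4, flow now 4.
Augment Well→Q→U→W→Ref: bottleneck 5, flow now 9.
Augment Well→Q→U→X→Ref: bottleneck 4, flow now 13.
Augment Well→R→V→X→Ref: bottleneck 3, flow now 16.
No augmenting path remains; maximum flow = 16.
Cut capacity 16 equals the max flow, so it is a minimum cut.

Yes — it is a minimum cut (capacity 16).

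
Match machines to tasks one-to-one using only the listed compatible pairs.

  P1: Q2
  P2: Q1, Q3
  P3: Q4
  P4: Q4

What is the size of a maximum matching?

3

Unit-capacity flow: source→left, listed edges, right→sink; max matching = max flow.
Augmenting path P1→Q2 (+1); matched 1.
Augmenting path P2→Q1 (+1); matched 2.
Augmenting path P3→Q4 (+1); matched 3.
No augmenting path remains; maximum matching = 3.
König certificate: {P1, P2, Q4} is a vertex cover of size 3 (every listed pair touches it), so no matching can be larger.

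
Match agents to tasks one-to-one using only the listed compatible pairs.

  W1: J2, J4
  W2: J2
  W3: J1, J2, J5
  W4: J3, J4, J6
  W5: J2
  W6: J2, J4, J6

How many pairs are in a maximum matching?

5

Unit-capacity flow: source→left, listed edges, right→sink; max matching = max flow.
Augmenting path W1→J2 (+1); matched 1.
Augmenting path W3→J1 (+1); matched 2.
Augmenting path W4→J3 (+1); matched 3.
Augmenting path W6→J4 (+1); matched 4.
Augmenting path W2→J2→W1→J4→W6→J6 (+1); matched 5.
No augmenting path remains; maximum matching = 5.
König certificate: {W1, W3, W4, W6, J2} is a vertex cover of size 5 (every listed pair touches it), so no matching can be larger.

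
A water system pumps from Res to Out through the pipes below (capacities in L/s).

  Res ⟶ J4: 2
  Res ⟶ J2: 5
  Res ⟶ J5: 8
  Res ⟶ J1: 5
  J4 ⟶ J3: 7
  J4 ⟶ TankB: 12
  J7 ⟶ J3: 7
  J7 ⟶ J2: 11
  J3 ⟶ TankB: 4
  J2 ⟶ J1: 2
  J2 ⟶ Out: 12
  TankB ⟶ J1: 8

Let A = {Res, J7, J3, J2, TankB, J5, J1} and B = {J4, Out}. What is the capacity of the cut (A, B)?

Edges leaving {Res, J7, J3, J2, TankB, J5, J1}: Res→J4 (2), J2→Out (12).
Cut capacity = 2 + 12 = 14.

14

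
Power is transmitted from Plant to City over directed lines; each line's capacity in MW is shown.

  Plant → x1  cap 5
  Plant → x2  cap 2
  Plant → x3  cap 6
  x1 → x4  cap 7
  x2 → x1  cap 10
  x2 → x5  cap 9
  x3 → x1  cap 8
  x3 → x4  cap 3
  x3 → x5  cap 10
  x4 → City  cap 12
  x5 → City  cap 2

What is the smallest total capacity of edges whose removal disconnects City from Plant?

Augment Plant→x1→x4→City: bottleneck 5, flow now 5.
Augment Plant→x2→x5→City: bottleneck 2, flow now 7.
Augment Plant→x3→x4→City: bottleneck 3, flow now 10.
Augment Plant→x3→x1→x4→City: bottleneck 2, flow now 12.
No augmenting path remains; maximum flow = 12.
By max-flow min-cut, the minimum cut capacity equals the max flow.
In the residual graph, reachable from Plant: {Plant, x1, x2, x3, x5}.
Min-cut edges: x1→x4 (7), x3→x4 (3), x5→City (2); capacity 7 + 3 + 2 = 12.

12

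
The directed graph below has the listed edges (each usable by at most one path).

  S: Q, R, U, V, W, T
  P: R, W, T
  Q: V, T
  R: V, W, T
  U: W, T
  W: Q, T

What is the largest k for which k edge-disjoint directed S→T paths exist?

Assign every edge capacity 1; by Menger, the answer equals the max flow.
Path S→T (+1); total 1.
Path S→Q→T (+1); total 2.
Path S→R→T (+1); total 3.
Path S→U→T (+1); total 4.
Path S→W→T (+1); total 5.
No residual S→T path; max flow = 5.
Certifying cut of size 5: {S→Q, S→R, S→T, S→U, S→W}.

5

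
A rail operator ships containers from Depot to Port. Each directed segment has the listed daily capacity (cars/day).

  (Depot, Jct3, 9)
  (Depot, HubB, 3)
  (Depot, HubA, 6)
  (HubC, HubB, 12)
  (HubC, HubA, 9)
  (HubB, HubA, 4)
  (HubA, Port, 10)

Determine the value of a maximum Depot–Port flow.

Augment Depot→HubA→Port: bottleneck 6, flow now 6.
Augment Depot→HubB→HubA→Port: bottleneck 3, flow now 9.
No augmenting path remains; maximum flow = 9.
In the residual graph, reachable from Depot: {Depot, Jct3}.
Min-cut edges: Depot→HubB (3), Depot→HubA (6); capacity 3 + 6 = 9.
This cut is saturated, so no flow can exceed 9.

9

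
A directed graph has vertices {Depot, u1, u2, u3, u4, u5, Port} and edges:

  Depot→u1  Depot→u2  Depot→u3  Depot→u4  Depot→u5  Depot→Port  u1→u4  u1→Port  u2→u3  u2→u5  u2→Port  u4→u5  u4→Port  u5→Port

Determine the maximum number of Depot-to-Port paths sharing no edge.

5

Assign every edge capacity 1; by Menger, the answer equals the max flow.
Path Depot→Port (+1); total 1.
Path Depot→u1→Port (+1); total 2.
Path Depot→u2→Port (+1); total 3.
Path Depot→u4→Port (+1); total 4.
Path Depot→u5→Port (+1); total 5.
No residual Depot→Port path; max flow = 5.
Certifying cut of size 5: {Depot→Port, Depot→u1, Depot→u2, Depot→u4, Depot→u5}.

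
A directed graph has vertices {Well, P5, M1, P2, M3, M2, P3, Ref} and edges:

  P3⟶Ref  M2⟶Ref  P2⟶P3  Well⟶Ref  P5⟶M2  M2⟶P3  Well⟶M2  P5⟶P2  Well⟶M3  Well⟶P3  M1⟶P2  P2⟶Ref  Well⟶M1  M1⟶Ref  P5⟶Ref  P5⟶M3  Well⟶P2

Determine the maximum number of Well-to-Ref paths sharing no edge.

5

Assign every edge capacity 1; by Menger, the answer equals the max flow.
Path Well→Ref (+1); total 1.
Path Well→M1→Ref (+1); total 2.
Path Well→P2→Ref (+1); total 3.
Path Well→M2→Ref (+1); total 4.
Path Well→P3→Ref (+1); total 5.
No residual Well→Ref path; max flow = 5.
Certifying cut of size 5: {Well→M1, Well→M2, Well→P2, Well→P3, Well→Ref}.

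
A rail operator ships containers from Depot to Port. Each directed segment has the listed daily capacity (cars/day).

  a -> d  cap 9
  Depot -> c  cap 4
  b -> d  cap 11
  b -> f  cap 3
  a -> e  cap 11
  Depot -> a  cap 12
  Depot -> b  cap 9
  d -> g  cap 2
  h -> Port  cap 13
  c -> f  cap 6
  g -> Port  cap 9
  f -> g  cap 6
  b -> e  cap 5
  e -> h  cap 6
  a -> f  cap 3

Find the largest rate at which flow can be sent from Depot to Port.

14

Augment Depot→a→d→g→Port: bottleneck 2, flow now 2.
Augment Depot→a→e→h→Port: bottleneck 6, flow now 8.
Augment Depot→a→f→g→Port: bottleneck 3, flow now 11.
Augment Depot→b→f→g→Port: bottleneck 3, flow now 14.
No augmenting path remains; maximum flow = 14.
In the residual graph, reachable from Depot: {Depot, a, b, c, d, e, f}.
Min-cut edges: d→g (2), e→h (6), f→g (6); capacity 2 + 6 + 6 = 14.
This cut is saturated, so no flow can exceed 14.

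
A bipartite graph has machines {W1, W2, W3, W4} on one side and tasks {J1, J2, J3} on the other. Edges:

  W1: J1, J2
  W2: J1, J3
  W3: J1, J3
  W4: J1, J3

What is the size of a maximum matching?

3

Unit-capacity flow: source→left, listed edges, right→sink; max matching = max flow.
Augmenting path W1→J1 (+1); matched 1.
Augmenting path W2→J3 (+1); matched 2.
Augmenting path W3→J1→W1→J2 (+1); matched 3.
No augmenting path remains; maximum matching = 3.
König certificate: {W1, J1, J3} is a vertex cover of size 3 (every listed pair touches it), so no matching can be larger.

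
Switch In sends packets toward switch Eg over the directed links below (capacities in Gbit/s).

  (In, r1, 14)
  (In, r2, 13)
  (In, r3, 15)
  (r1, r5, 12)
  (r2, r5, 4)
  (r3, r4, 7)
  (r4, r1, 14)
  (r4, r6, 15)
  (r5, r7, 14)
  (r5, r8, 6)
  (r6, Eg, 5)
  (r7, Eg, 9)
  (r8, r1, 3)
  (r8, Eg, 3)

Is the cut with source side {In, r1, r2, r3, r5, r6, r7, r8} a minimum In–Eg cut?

Given cut capacity: 7 + 5 + 9 + 3 = 24.
Augment In→r1→r5→r7→Eg: bottleneck 9, flow now 9.
Augment In→r1→r5→r8→Eg: bottleneck 3, flow now 12.
Augment In→r3→r4→r6→Eg: bottleneck 5, flow now 17.
No augmenting path remains; maximum flow = 17.
In the residual graph, reachable from In: {In, r1, r2, r3, r4, r5, r6, r7, r8}.
Min-cut edges: r6→Eg (5), r7→Eg (9), r8→Eg (3); capacity 5 + 9 + 3 = 17.
Cut capacity 24 exceeds the max flow 17, so it is not minimum.

No — its capacity is 24, but the minimum cut has capacity 17.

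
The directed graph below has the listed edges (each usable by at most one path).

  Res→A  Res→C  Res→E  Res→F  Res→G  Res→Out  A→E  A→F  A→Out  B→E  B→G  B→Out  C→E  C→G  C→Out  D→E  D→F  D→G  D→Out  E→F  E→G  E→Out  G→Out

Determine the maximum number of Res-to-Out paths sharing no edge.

5

Assign every edge capacity 1; by Menger, the answer equals the max flow.
Path Res→Out (+1); total 1.
Path Res→A→Out (+1); total 2.
Path Res→C→Out (+1); total 3.
Path Res→E→Out (+1); total 4.
Path Res→G→Out (+1); total 5.
No residual Res→Out path; max flow = 5.
Certifying cut of size 5: {Res→A, Res→C, Res→E, Res→G, Res→Out}.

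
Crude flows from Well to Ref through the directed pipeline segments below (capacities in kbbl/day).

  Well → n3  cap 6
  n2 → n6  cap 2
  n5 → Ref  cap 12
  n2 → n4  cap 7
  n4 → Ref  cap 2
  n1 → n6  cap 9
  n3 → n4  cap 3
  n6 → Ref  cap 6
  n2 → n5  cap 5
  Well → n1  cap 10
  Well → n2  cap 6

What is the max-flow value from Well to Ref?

13

Augment Well→n1→n6→Ref: bottleneck 6, flow now 6.
Augment Well→n2→n4→Ref: bottleneck 2, flow now 8.
Augment Well→n2→n5→Ref: bottleneck 4, flow now 12.
Augment Well→n3→n4→n2→n5→Ref: bottleneck 1, flow now 13. (uses reverse residual edge)
No augmenting path remains; maximum flow = 13.
In the residual graph, reachable from Well: {Well, n1, n2, n3, n4, n6}.
Min-cut edges: n2→n5 (5), n4→Ref (2), n6→Ref (6); capacity 5 + 2 + 6 = 13.
This cut is saturated, so no flow can exceed 13.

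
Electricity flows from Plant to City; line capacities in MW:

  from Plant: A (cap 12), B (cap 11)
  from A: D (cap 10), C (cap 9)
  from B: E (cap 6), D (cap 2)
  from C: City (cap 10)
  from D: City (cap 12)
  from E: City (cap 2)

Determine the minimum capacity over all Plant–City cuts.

16

Augment Plant→A→C→City: bottleneck 9, flow now 9.
Augment Plant→A→D→City: bottleneck 3, flow now 12.
Augment Plant→B→D→City: bottleneck 2, flow now 14.
Augment Plant→B→E→City: bottleneck 2, flow now 16.
No augmenting path remains; maximum flow = 16.
By max-flow min-cut, the minimum cut capacity equals the max flow.
In the residual graph, reachable from Plant: {Plant, B, E}.
Min-cut edges: Plant→A (12), B→D (2), E→City (2); capacity 12 + 2 + 2 = 16.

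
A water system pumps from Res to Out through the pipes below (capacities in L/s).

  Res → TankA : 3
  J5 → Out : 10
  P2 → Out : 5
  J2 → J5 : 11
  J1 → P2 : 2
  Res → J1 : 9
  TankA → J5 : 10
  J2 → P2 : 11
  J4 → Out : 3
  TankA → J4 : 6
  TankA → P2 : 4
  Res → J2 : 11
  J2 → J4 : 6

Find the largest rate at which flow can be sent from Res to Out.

16

Augment Res→TankA→P2→Out: bottleneck 3, flow now 3.
Augment Res→J1→P2→Out: bottleneck 2, flow now 5.
Augment Res→J2→J4→Out: bottleneck 3, flow now 8.
Augment Res→J2→J5→Out: bottleneck 8, flow now 16.
No augmenting path remains; maximum flow = 16.
In the residual graph, reachable from Res: {Res, J1}.
Min-cut edges: Res→TankA (3), Res→J2 (11), J1→P2 (2); capacity 3 + 11 + 2 = 16.
This cut is saturated, so no flow can exceed 16.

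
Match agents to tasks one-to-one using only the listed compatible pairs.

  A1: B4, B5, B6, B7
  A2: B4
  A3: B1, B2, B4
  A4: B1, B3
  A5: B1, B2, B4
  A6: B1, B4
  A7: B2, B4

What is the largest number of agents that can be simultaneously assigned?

Unit-capacity flow: source→left, listed edges, right→sink; max matching = max flow.
Augmenting path A1→B4 (+1); matched 1.
Augmenting path A3→B1 (+1); matched 2.
Augmenting path A4→B3 (+1); matched 3.
Augmenting path A5→B2 (+1); matched 4.
Augmenting path A2→B4→A1→B5 (+1); matched 5.
No augmenting path remains; maximum matching = 5.
König certificate: {A1, A4, B1, B2, B4} is a vertex cover of size 5 (every listed pair touches it), so no matching can be larger.

5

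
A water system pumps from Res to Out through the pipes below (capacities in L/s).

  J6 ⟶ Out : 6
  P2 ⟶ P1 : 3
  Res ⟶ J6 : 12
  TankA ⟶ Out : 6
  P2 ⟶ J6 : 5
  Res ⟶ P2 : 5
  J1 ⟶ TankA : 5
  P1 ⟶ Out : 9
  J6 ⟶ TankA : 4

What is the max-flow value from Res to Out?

13

Augment Res→J6→Out: bottleneck 6, flow now 6.
Augment Res→P2→P1→Out: bottleneck 3, flow now 9.
Augment Res→J6→TankA→Out: bottleneck 4, flow now 13.
No augmenting path remains; maximum flow = 13.
In the residual graph, reachable from Res: {Res, P2, J6}.
Min-cut edges: P2→P1 (3), J6→TankA (4), J6→Out (6); capacity 3 + 4 + 6 = 13.
This cut is saturated, so no flow can exceed 13.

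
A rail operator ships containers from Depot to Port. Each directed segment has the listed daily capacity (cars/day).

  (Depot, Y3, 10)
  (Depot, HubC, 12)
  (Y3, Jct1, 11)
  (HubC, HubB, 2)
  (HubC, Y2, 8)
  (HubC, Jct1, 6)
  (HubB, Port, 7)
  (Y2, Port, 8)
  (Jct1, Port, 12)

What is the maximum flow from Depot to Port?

Augment Depot→Y3→Jct1→Port: bottleneck 10, flow now 10.
Augment Depot→HubC→HubB→Port: bottleneck 2, flow now 12.
Augment Depot→HubC→Y2→Port: bottleneck 8, flow now 20.
Augment Depot→HubC→Jct1→Port: bottleneck 2, flow now 22.
No augmenting path remains; maximum flow = 22.
In the residual graph, reachable from Depot: {Depot}.
Min-cut edges: Depot→Y3 (10), Depot→HubC (12); capacity 10 + 12 = 22.
This cut is saturated, so no flow can exceed 22.

22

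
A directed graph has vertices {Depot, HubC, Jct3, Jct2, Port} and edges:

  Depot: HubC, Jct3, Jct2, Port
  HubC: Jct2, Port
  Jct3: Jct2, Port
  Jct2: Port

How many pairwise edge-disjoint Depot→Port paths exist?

Assign every edge capacity 1; by Menger, the answer equals the max flow.
Path Depot→Port (+1); total 1.
Path Depot→HubC→Port (+1); total 2.
Path Depot→Jct3→Port (+1); total 3.
Path Depot→Jct2→Port (+1); total 4.
No residual Depot→Port path; max flow = 4.
Certifying cut of size 4: {Depot→HubC, Depot→Jct2, Depot→Jct3, Depot→Port}.

4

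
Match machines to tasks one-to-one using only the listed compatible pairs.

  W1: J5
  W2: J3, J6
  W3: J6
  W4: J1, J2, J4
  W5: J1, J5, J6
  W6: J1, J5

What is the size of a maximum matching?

Unit-capacity flow: source→left, listed edges, right→sink; max matching = max flow.
Augmenting path W1→J5 (+1); matched 1.
Augmenting path W2→J3 (+1); matched 2.
Augmenting path W3→J6 (+1); matched 3.
Augmenting path W4→J1 (+1); matched 4.
Augmenting path W5→J1→W4→J2 (+1); matched 5.
No augmenting path remains; maximum matching = 5.
König certificate: {W2, W4, J1, J5, J6} is a vertex cover of size 5 (every listed pair touches it), so no matching can be larger.

5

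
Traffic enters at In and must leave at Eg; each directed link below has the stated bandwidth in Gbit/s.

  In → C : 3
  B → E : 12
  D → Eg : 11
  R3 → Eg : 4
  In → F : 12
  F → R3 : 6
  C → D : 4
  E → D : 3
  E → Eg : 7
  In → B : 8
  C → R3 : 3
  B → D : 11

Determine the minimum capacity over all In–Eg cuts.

Augment In→B→E→Eg: bottleneck 7, flow now 7.
Augment In→B→D→Eg: bottleneck 1, flow now 8.
Augment In→F→R3→Eg: bottleneck 4, flow now 12.
Augment In→C→D→Eg: bottleneck 3, flow now 15.
No augmenting path remains; maximum flow = 15.
By max-flow min-cut, the minimum cut capacity equals the max flow.
In the residual graph, reachable from In: {In, F, R3}.
Min-cut edges: In→B (8), In→C (3), R3→Eg (4); capacity 8 + 3 + 4 = 15.

15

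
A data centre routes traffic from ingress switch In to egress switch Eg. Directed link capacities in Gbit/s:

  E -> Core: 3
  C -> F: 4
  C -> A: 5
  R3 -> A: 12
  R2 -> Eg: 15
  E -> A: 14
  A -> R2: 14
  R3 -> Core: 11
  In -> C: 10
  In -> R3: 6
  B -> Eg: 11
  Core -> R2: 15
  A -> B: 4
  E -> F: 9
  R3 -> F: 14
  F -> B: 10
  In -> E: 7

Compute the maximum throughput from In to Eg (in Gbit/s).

Augment In→R3→Core→R2→Eg: bottleneck 6, flow now 6.
Augment In→E→Core→R2→Eg: bottleneck 3, flow now 9.
Augment In→E→F→B→Eg: bottleneck 4, flow now 13.
Augment In→C→F→B→Eg: bottleneck 4, flow now 17.
Augment In→C→A→B→Eg: bottleneck 3, flow now 20.
Augment In→C→A→R2→Eg: bottleneck 2, flow now 22.
No augmenting path remains; maximum flow = 22.
In the residual graph, reachable from In: {In, C}.
Min-cut edges: In→R3 (6), In→E (7), C→F (4), C→A (5); capacity 6 + 7 + 4 + 5 = 22.
This cut is saturated, so no flow can exceed 22.

22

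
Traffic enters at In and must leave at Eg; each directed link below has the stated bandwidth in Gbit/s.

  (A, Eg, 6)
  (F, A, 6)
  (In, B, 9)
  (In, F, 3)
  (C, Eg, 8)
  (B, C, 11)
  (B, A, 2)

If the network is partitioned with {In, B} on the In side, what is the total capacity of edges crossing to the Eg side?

Edges leaving {In, B}: In→F (3), B→A (2), B→C (11).
Cut capacity = 3 + 2 + 11 = 16.

16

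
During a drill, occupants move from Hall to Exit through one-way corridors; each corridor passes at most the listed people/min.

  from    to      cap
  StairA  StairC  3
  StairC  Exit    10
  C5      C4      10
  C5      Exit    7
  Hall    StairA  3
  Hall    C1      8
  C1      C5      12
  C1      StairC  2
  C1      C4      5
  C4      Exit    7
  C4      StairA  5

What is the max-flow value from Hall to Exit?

Augment Hall→StairA→StairC→Exit: bottleneck 3, flow now 3.
Augment Hall→C1→StairC→Exit: bottleneck 2, flow now 5.
Augment Hall→C1→C4→Exit: bottleneck 5, flow now 10.
Augment Hall→C1→C5→Exit: bottleneck 1, flow now 11.
No augmenting path remains; maximum flow = 11.
In the residual graph, reachable from Hall: {Hall}.
Min-cut edges: Hall→StairA (3), Hall→C1 (8); capacity 3 + 8 = 11.
This cut is saturated, so no flow can exceed 11.

11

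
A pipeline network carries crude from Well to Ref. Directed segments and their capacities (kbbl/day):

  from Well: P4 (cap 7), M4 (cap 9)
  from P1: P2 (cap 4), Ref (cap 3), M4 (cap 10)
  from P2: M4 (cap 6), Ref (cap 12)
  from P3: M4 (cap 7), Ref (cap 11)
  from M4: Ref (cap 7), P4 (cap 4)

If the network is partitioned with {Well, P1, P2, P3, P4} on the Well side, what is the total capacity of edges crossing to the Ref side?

Edges leaving {Well, P1, P2, P3, P4}: Well→M4 (9), P1→M4 (10), P1→Ref (3), P2→M4 (6), P2→Ref (12), P3→M4 (7), P3→Ref (11).
Cut capacity = 9 + 10 + 3 + 6 + 12 + 7 + 11 = 58.

58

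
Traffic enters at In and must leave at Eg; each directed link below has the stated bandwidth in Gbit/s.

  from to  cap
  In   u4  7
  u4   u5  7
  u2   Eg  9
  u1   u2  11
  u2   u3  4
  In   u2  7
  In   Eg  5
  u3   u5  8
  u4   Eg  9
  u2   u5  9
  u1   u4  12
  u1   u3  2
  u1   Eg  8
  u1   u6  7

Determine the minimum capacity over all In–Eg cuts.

19

Augment In→Eg: bottleneck 5, flow now 5.
Augment In→u2→Eg: bottleneck 7, flow now 12.
Augment In→u4→Eg: bottleneck 7, flow now 19.
No augmenting path remains; maximum flow = 19.
By max-flow min-cut, the minimum cut capacity equals the max flow.
In the residual graph, reachable from In: {In}.
Min-cut edges: In→u2 (7), In→u4 (7), In→Eg (5); capacity 7 + 7 + 5 = 19.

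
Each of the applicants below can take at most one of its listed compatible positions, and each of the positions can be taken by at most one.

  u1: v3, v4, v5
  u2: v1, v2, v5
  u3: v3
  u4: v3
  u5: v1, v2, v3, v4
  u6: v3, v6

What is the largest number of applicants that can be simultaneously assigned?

Unit-capacity flow: source→left, listed edges, right→sink; max matching = max flow.
Augmenting path u1→v3 (+1); matched 1.
Augmenting path u2→v1 (+1); matched 2.
Augmenting path u5→v2 (+1); matched 3.
Augmenting path u6→v6 (+1); matched 4.
Augmenting path u3→v3→u1→v4 (+1); matched 5.
No augmenting path remains; maximum matching = 5.
König certificate: {u1, u2, u5, u6, v3} is a vertex cover of size 5 (every listed pair touches it), so no matching can be larger.

5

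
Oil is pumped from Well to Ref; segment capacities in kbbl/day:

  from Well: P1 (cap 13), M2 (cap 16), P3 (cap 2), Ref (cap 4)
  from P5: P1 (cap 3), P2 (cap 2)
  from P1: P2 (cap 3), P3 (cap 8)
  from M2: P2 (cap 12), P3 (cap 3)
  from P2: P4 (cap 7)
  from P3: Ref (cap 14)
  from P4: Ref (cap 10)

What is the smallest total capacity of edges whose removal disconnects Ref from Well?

24

Augment Well→Ref: bottleneck 4, flow now 4.
Augment Well→P3→Ref: bottleneck 2, flow now 6.
Augment Well→P1→P3→Ref: bottleneck 8, flow now 14.
Augment Well→M2→P3→Ref: bottleneck 3, flow now 17.
Augment Well→P1→P2→P4→Ref: bottleneck 3, flow now 20.
Augment Well→M2→P2→P4→Ref: bottleneck 4, flow now 24.
No augmenting path remains; maximum flow = 24.
By max-flow min-cut, the minimum cut capacity equals the max flow.
In the residual graph, reachable from Well: {Well, P1, M2, P2}.
Min-cut edges: Well→P3 (2), Well→Ref (4), P1→P3 (8), M2→P3 (3), P2→P4 (7); capacity 2 + 4 + 8 + 3 + 7 = 24.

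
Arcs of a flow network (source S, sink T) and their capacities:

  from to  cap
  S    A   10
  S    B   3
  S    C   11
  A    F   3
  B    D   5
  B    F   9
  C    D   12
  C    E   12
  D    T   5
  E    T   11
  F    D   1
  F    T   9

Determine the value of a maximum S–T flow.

17

Augment S→A→F→T: bottleneck 3, flow now 3.
Augment S→B→D→T: bottleneck 3, flow now 6.
Augment S→C→D→T: bottleneck 2, flow now 8.
Augment S→C→E→T: bottleneck 9, flow now 17.
No augmenting path remains; maximum flow = 17.
In the residual graph, reachable from S: {S, A}.
Min-cut edges: S→B (3), S→C (11), A→F (3); capacity 3 + 11 + 3 = 17.
This cut is saturated, so no flow can exceed 17.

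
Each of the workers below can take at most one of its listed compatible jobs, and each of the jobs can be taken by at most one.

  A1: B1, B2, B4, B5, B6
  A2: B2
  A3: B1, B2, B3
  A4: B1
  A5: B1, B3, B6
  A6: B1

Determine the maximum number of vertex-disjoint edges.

5

Unit-capacity flow: source→left, listed edges, right→sink; max matching = max flow.
Augmenting path A1→B1 (+1); matched 1.
Augmenting path A2→B2 (+1); matched 2.
Augmenting path A3→B3 (+1); matched 3.
Augmenting path A5→B6 (+1); matched 4.
Augmenting path A4→B1→A1→B4 (+1); matched 5.
No augmenting path remains; maximum matching = 5.
König certificate: {A1, A2, A3, A5, B1} is a vertex cover of size 5 (every listed pair touches it), so no matching can be larger.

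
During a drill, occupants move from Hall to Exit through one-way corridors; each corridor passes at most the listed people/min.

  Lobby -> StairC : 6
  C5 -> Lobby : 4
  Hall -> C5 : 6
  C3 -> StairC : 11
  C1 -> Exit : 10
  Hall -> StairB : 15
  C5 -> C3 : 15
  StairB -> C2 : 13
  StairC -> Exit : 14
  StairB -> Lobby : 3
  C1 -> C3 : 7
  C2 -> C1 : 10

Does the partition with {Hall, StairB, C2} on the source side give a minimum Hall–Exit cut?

Yes — it is a minimum cut (capacity 19).

Given cut capacity: 6 + 3 + 10 = 19.
Augment Hall→StairB→Lobby→StairC→Exit: bottleneck 3, flow now 3.
Augment Hall→StairB→C2→C1→Exit: bottleneck 10, flow now 13.
Augment Hall→C5→C3→StairC→Exit: bottleneck 6, flow now 19.
No augmenting path remains; maximum flow = 19.
Cut capacity 19 equals the max flow, so it is a minimum cut.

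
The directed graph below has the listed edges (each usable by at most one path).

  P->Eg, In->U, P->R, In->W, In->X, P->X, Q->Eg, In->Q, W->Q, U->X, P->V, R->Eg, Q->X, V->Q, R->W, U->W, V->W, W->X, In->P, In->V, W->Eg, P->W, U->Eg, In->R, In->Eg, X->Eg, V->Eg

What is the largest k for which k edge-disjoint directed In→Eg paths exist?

8

Assign every edge capacity 1; by Menger, the answer equals the max flow.
Path In→Eg (+1); total 1.
Path In→P→Eg (+1); total 2.
Path In→Q→Eg (+1); total 3.
Path In→R→Eg (+1); total 4.
Path In→U→Eg (+1); total 5.
Path In→V→Eg (+1); total 6.
Path In→W→Eg (+1); total 7.
Path In→X→Eg (+1); total 8.
No residual In→Eg path; max flow = 8.
Certifying cut of size 8: {In→Eg, In→P, In→Q, In→R, In→U, In→V, In→W, In→X}.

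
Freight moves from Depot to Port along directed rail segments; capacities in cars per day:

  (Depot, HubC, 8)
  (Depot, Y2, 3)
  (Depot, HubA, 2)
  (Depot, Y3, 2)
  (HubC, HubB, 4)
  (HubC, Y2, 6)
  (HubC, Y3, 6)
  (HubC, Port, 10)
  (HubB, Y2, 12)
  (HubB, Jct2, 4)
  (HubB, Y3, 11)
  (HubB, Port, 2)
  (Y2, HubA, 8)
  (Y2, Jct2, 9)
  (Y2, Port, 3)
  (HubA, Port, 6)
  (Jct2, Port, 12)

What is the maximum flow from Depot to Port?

13

Augment Depot→HubC→Port: bottleneck 8, flow now 8.
Augment Depot→Y2→Port: bottleneck 3, flow now 11.
Augment Depot→HubA→Port: bottleneck 2, flow now 13.
No augmenting path remains; maximum flow = 13.
In the residual graph, reachable from Depot: {Depot, Y3}.
Min-cut edges: Depot→HubC (8), Depot→Y2 (3), Depot→HubA (2); capacity 8 + 3 + 2 = 13.
This cut is saturated, so no flow can exceed 13.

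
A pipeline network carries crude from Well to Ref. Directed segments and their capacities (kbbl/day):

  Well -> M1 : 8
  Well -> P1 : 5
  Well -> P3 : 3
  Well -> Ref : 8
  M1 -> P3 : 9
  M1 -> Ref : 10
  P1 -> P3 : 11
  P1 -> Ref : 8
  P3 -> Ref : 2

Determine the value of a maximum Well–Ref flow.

23

Augment Well→Ref: bottleneck 8, flow now 8.
Augment Well→M1→Ref: bottleneck 8, flow now 16.
Augment Well→P1→Ref: bottleneck 5, flow now 21.
Augment Well→P3→Ref: bottleneck 2, flow now 23.
No augmenting path remains; maximum flow = 23.
In the residual graph, reachable from Well: {Well, P3}.
Min-cut edges: Well→M1 (8), Well→P1 (5), Well→Ref (8), P3→Ref (2); capacity 8 + 5 + 8 + 2 = 23.
This cut is saturated, so no flow can exceed 23.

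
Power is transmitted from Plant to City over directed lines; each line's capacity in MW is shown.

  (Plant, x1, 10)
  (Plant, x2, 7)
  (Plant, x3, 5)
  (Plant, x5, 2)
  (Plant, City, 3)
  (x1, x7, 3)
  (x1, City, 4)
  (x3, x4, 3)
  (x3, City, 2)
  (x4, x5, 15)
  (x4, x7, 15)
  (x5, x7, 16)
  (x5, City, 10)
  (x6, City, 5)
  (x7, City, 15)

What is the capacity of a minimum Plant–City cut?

Augment Plant→City: bottleneck 3, flow now 3.
Augment Plant→x1→City: bottleneck 4, flow now 7.
Augment Plant→x3→City: bottleneck 2, flow now 9.
Augment Plant→x5→City: bottleneck 2, flow now 11.
Augment Plant→x1→x7→City: bottleneck 3, flow now 14.
Augment Plant→x3→x4→x5→City: bottleneck 3, flow now 17.
No augmenting path remains; maximum flow = 17.
By max-flow min-cut, the minimum cut capacity equals the max flow.
In the residual graph, reachable from Plant: {Plant, x1, x2}.
Min-cut edges: Plant→x3 (5), Plant→x5 (2), Plant→City (3), x1→x7 (3), x1→City (4); capacity 5 + 2 + 3 + 3 + 4 = 17.

17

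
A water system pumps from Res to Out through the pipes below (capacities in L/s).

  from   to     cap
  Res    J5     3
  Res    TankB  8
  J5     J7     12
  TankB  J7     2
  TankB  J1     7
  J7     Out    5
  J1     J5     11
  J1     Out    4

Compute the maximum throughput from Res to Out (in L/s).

9

Augment Res→J5→J7→Out: bottleneck 3, flow now 3.
Augment Res→TankB→J7→Out: bottleneck 2, flow now 5.
Augment Res→TankB→J1→Out: bottleneck 4, flow now 9.
No augmenting path remains; maximum flow = 9.
In the residual graph, reachable from Res: {Res, J5, TankB, J7, J1}.
Min-cut edges: J7→Out (5), J1→Out (4); capacity 5 + 4 = 9.
This cut is saturated, so no flow can exceed 9.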